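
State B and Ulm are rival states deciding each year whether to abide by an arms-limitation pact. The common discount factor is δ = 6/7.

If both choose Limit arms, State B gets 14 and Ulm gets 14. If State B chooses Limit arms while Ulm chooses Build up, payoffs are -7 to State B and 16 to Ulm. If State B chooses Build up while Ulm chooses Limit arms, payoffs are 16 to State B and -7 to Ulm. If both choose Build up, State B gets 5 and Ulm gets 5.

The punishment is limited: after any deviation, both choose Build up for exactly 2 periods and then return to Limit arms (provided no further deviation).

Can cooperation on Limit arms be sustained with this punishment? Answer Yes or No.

Comparing payoff streams over the 3 periods until play realigns: cooperate → 14(1+δ+…+δ^2); deviate → 16 + 5(δ+…+δ^2).
Cooperation is sustained iff (14−5)(δ+…+δ^2) ≥ 16−14.
δ+…+δ^2 = 6/7·(1−(6/7)^2)/(1−6/7) = 1.5918, and (16−14)/(14−5) = 0.2222.
1.5918 ≥ 0.2222, so cooperation is sustainable.

Yes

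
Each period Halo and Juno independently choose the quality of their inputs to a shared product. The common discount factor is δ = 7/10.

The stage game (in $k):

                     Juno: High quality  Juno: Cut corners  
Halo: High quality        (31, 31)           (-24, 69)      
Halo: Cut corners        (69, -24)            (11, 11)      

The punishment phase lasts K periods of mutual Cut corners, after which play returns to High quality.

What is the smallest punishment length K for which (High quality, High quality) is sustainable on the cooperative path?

5

No profitable deviation requires (31−11)(δ+…+δ^K) ≥ 69−31, i.e. δ+…+δ^K ≥ 19/10 ≈ 1.9000.
With δ = 7/10, the partial sums are K=1: 0.7000, K=2: 1.1900, K=3: 1.5330, K=4: 1.7731, K=5: 1.9412.
K = 5 is the first length at which the sum reaches 1.9000.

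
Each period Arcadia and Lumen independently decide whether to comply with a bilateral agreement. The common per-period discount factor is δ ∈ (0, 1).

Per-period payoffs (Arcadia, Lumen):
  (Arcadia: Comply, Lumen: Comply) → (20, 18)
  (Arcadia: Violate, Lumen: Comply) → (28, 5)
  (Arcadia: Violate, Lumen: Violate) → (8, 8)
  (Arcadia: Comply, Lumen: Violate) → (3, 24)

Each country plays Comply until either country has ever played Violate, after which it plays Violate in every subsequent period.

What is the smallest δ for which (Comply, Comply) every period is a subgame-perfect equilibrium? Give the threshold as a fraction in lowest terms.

For Arcadia: deviation gain 28−20 = 8, per-period punishment loss 20−8 = 12. IC gives δ ≥ 8/20 = 2/5.
For Lumen: gain 6, loss 10 per period, so δ ≥ 6/16 = 3/8.
The tighter constraint is Arcadia's, so cooperation needs δ ≥ 2/5.

2/5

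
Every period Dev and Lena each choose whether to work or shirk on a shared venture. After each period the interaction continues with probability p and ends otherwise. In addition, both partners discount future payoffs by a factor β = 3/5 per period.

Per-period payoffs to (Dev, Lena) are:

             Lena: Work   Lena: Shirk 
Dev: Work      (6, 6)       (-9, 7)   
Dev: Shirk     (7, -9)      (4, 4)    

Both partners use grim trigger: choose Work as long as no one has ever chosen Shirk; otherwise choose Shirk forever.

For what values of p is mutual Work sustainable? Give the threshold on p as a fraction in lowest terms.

5/9

With continuation probability p and discount β, the effective per-period discount factor is βp.
Grim-trigger IC: βp ≥ (7−6)/(7−4) = 1/3.
So p ≥ (1/3)/(3/5) = 5/9.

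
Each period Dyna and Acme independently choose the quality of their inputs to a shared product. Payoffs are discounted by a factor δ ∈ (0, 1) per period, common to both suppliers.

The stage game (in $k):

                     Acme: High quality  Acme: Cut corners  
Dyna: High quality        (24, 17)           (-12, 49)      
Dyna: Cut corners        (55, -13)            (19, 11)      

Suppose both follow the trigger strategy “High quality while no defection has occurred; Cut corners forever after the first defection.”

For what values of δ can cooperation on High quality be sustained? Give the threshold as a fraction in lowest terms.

31/36

Dyna: cooperation gives 24 each period; deviation gives 55 once then 19 forever.
  24/(1−δ) ≥ 55 + 19δ/(1−δ) ⇒ δ ≥ 31/36.
Acme: cooperation gives 17 each period; deviation gives 49 once then 11 forever.
  δ ≥ 32/38 = 16/19.
Both must hold, so the binding constraint is Dyna's: δ ≥ 31/36.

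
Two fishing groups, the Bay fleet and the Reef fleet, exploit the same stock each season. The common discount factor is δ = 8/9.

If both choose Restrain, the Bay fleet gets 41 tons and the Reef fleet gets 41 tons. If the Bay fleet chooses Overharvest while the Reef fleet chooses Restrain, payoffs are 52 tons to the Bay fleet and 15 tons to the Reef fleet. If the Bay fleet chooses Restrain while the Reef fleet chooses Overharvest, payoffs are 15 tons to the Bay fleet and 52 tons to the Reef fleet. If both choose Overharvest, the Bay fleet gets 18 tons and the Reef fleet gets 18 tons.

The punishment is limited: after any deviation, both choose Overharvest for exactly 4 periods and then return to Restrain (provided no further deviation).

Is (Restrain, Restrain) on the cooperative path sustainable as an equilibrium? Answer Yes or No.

Comparing payoff streams over the 5 periods until play realigns: cooperate → 41(1+δ+…+δ^4); deviate → 52 + 18(δ+…+δ^4).
Cooperation is sustained iff (41−18)(δ+…+δ^4) ≥ 52−41.
δ+…+δ^4 = 8/9·(1−(8/9)^4)/(1−8/9) = 3.0056, and (52−41)/(41−18) = 0.4783.
3.0056 ≥ 0.4783, so cooperation is sustainable.

Yes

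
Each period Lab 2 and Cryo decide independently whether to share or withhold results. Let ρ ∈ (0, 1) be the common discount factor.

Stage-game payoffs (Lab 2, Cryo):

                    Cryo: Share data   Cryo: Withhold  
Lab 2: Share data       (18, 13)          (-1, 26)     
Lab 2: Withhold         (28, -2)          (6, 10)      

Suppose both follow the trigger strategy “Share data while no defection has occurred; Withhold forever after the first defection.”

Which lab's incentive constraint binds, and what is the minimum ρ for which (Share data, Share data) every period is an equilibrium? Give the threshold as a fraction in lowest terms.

Cryo; ρ ≥ 13/16

For Lab 2: deviation gain 28−18 = 10, per-period punishment loss 18−6 = 12. IC gives ρ ≥ 10/22 = 5/11.
For Cryo: gain 13, loss 3 per period, so ρ ≥ 13/16.
The tighter constraint is Cryo's, so cooperation needs ρ ≥ 13/16.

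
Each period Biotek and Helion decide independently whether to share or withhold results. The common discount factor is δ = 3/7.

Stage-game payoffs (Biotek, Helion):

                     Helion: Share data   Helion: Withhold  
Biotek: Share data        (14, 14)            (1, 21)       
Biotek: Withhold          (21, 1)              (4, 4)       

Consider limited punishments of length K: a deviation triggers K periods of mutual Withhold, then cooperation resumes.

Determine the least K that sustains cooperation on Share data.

IC: δ(1−δ^K)/(1−δ) ≥ (21−14)/(14−4) = 7/10.
With δ = 3/7: need 1 − δ^K ≥ 7/10·(1−3/7)/(3/7), i.e. δ^K ≤ 0.0667.
Since (3/7)^3 = 0.0787 and (3/7)^4 = 0.0337, the smallest such K is 4.

4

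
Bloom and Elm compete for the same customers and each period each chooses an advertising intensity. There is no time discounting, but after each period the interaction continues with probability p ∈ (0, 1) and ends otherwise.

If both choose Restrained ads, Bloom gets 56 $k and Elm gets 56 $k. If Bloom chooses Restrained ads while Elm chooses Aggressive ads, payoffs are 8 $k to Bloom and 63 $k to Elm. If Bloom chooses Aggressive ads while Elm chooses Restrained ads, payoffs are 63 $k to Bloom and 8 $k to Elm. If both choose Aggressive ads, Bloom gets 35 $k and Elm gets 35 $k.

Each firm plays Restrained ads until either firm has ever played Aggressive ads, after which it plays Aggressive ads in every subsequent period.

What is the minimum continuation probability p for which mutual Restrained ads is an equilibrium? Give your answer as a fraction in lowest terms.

Expected cooperation value is 56 + p·56 + p²·56 + … = 56/(1−p); deviation gives 63 + p·35/(1−p).
56 ≥ 63(1−p) + 35p ⇒ 28p ≥ 7 ⇒ p ≥ 7/28 = 1/4.

1/4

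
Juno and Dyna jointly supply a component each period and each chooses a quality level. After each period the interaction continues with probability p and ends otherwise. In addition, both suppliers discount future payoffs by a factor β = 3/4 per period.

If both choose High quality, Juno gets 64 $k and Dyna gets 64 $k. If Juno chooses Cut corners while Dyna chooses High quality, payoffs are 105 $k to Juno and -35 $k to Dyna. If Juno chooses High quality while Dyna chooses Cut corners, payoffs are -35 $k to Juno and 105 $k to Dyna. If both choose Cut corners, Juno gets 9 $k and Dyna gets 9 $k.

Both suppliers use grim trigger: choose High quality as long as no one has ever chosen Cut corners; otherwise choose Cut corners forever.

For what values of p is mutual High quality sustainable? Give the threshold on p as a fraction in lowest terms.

With continuation probability p and discount β, the effective per-period discount factor is βp.
Grim-trigger IC: βp ≥ (105−64)/(105−9) = 41/96.
So p ≥ (41/96)/(3/4) = 41/72.

41/72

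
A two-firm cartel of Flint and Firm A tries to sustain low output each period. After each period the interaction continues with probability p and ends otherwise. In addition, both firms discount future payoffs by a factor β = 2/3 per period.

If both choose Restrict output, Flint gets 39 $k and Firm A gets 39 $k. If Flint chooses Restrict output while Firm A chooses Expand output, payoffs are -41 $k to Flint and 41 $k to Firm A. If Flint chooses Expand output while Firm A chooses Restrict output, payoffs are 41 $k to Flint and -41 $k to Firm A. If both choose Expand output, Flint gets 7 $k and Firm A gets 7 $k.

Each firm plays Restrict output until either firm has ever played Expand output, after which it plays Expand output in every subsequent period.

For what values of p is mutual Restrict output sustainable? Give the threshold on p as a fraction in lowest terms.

Expected continuation weight on next period's payoff is β·p = 2/3·p, which plays the role of the discount factor.
Cooperation requires 2/3·p ≥ (41−39)/(41−7) = 1/17, hence p ≥ 3/34.

3/34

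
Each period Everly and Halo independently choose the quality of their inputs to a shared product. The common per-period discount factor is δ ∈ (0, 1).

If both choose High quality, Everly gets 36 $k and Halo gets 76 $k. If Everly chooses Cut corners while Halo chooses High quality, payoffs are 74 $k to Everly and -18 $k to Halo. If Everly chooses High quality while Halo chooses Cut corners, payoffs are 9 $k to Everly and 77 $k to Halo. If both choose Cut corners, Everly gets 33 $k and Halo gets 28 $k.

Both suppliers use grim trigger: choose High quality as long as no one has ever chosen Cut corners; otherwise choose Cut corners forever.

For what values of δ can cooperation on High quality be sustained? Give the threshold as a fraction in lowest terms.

For Everly: deviation gain 74−36 = 38, per-period punishment loss 36−33 = 3. IC gives δ ≥ 38/41.
For Halo: gain 1, loss 48 per period, so δ ≥ 1/49.
The tighter constraint is Everly's, so cooperation needs δ ≥ 38/41.

38/41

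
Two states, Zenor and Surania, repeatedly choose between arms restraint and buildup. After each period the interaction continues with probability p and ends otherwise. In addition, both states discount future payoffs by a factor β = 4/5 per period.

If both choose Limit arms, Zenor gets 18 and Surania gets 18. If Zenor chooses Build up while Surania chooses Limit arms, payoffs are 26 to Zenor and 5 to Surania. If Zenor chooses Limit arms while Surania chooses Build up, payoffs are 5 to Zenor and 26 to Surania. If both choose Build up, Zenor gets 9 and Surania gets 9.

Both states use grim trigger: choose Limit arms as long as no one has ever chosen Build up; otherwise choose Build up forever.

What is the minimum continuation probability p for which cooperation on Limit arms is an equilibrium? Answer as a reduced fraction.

Expected continuation weight on next period's payoff is β·p = 4/5·p, which plays the role of the discount factor.
Cooperation requires 4/5·p ≥ (26−18)/(26−9) = 8/17, hence p ≥ 10/17.

10/17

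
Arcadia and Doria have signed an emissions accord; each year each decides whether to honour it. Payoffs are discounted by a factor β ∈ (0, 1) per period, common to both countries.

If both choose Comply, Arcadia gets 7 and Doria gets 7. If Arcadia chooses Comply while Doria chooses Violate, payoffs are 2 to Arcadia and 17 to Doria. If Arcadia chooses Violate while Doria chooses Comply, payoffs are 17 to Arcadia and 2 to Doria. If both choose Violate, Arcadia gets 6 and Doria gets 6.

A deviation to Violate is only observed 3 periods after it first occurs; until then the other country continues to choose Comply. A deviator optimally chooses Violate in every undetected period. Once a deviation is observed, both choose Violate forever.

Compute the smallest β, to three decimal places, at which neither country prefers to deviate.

0.969

The best deviation is to choose Violate for all 3 undetected periods, earning 17 each, then 6 forever once detected.
Deviation value: 17(1−β^3)/(1−β) + 6β^3/(1−β); cooperation value: 7/(1−β).
IC: 7 ≥ 17(1−β^3) + 6β^3 = 17 − 11β^3.
So β^3 ≥ 10/11, giving β ≥ (10/11)^(1/3) ≈ 0.969.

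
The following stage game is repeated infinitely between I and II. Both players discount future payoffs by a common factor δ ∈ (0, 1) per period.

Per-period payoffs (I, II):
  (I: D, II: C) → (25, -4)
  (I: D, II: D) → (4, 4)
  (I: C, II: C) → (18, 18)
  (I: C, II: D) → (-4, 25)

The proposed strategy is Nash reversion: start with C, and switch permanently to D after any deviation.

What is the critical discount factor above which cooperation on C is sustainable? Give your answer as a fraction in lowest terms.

One-period gain from deviating is 25 − 18 = 7. The loss is 18 − 4 = 14 in every subsequent period, with present value 14·δ/(1−δ).
Deviation is unprofitable when 14·δ/(1−δ) ≥ 7, i.e. δ/(1−δ) ≥ 1/2.
Equivalently δ ≥ 7/(7+14) = 1/3.

1/3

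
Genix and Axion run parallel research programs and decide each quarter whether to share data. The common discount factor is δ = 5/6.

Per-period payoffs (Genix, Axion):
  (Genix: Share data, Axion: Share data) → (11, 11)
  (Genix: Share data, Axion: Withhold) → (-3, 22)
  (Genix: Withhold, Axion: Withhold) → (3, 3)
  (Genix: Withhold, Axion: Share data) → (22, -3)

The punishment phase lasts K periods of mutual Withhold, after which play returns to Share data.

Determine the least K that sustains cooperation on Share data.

IC: δ(1−δ^K)/(1−δ) ≥ (22−11)/(11−3) = 11/8.
With δ = 5/6: need 1 − δ^K ≥ 11/8·(1−5/6)/(5/6), i.e. δ^K ≤ 0.7250.
Since (5/6)^1 = 0.8333 and (5/6)^2 = 0.6944, the smallest such K is 2.

2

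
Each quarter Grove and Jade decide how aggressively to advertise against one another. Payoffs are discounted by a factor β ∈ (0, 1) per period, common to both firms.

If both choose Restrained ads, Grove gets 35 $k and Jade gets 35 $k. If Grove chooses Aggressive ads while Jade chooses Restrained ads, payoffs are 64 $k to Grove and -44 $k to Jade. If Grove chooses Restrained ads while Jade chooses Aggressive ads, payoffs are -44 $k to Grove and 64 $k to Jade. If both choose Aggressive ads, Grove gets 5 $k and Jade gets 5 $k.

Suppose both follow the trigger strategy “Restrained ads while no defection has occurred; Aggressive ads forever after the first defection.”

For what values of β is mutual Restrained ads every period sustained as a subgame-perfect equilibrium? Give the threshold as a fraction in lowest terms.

One-period gain from deviating is 64 − 35 = 29. The loss is 35 − 5 = 30 in every subsequent period, with present value 30·β/(1−β).
Deviation is unprofitable when 30·β/(1−β) ≥ 29, i.e. β/(1−β) ≥ 29/30.
Equivalently β ≥ 29/(29+30) = 29/59.

29/59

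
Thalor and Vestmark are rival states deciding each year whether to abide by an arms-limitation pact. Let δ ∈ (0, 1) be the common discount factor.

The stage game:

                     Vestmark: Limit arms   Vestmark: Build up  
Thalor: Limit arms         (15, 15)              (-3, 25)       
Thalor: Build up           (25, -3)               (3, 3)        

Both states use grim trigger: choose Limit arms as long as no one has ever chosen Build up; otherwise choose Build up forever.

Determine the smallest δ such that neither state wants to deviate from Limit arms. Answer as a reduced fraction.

One-period gain from deviating is 25 − 15 = 10. The loss is 15 − 3 = 12 in every subsequent period, with present value 12·δ/(1−δ).
Deviation is unprofitable when 12·δ/(1−δ) ≥ 10, i.e. δ/(1−δ) ≥ 5/6.
Equivalently δ ≥ 10/(10+12) = 5/11.

5/11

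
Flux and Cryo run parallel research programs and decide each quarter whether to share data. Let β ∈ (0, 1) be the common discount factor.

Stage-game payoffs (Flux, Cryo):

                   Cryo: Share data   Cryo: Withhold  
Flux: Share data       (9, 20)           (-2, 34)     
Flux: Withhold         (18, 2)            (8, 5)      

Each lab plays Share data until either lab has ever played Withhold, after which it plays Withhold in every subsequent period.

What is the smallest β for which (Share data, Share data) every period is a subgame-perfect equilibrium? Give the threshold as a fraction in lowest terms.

For Flux: deviation gain 18−9 = 9, per-period punishment loss 9−8 = 1. IC gives β ≥ 9/10.
For Cryo: gain 14, loss 15 per period, so β ≥ 14/29.
The tighter constraint is Flux's, so cooperation needs β ≥ 9/10.

9/10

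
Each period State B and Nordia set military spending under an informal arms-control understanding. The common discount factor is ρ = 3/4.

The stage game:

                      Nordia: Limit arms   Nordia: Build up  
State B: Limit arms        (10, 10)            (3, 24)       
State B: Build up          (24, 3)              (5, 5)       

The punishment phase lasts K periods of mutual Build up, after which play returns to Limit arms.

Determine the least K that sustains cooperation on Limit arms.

10

No profitable deviation requires (10−5)(ρ+…+ρ^K) ≥ 24−10, i.e. ρ+…+ρ^K ≥ 14/5 ≈ 2.8000.
With ρ = 3/4, the partial sums are K=1: 0.7500, K=2: 1.3125, …, K=8: 2.6997, K=9: 2.7747, K=10: 2.8311.
K = 10 is the first length at which the sum reaches 2.8000.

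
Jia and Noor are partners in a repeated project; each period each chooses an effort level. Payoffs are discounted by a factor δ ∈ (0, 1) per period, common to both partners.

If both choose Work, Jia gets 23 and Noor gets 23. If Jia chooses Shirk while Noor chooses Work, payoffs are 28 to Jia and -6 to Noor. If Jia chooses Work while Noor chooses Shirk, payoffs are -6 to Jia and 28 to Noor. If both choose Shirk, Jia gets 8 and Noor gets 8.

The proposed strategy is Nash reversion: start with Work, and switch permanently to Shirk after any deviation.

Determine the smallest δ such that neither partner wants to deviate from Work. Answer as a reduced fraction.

Under grim trigger the critical discount factor is (T−C)/(T−P) with T = 28, C = 23, P = 8.
δ* = (28−23)/(28−8) = 5/20 = 1/4.

1/4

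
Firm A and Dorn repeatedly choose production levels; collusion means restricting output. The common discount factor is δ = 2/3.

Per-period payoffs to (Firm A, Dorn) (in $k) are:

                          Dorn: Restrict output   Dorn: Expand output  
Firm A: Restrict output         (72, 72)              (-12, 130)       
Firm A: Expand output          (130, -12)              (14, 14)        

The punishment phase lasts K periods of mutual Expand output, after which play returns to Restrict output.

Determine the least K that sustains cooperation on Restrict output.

2

IC: δ(1−δ^K)/(1−δ) ≥ (130−72)/(72−14) = 1.
With δ = 2/3: need 1 − δ^K ≥ 1·(1−2/3)/(2/3), i.e. δ^K ≤ 0.5000.
Since (2/3)^1 = 0.6667 and (2/3)^2 = 0.4444, the smallest such K is 2.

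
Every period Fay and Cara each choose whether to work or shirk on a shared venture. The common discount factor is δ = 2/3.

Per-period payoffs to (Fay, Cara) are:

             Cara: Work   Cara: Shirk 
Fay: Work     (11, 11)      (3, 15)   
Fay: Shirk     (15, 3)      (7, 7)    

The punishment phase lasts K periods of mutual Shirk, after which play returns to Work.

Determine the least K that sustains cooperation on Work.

2

IC: δ(1−δ^K)/(1−δ) ≥ (15−11)/(11−7) = 1.
With δ = 2/3: need 1 − δ^K ≥ 1·(1−2/3)/(2/3), i.e. δ^K ≤ 0.5000.
Since (2/3)^1 = 0.6667 and (2/3)^2 = 0.4444, the smallest such K is 2.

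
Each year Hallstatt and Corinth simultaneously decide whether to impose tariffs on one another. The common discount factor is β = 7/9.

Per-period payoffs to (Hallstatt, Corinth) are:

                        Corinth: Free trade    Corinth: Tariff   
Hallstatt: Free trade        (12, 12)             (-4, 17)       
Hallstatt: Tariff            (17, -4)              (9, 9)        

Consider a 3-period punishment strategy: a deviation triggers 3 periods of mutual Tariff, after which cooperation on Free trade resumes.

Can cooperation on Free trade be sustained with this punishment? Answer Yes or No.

Yes

Comparing payoff streams over the 4 periods until play realigns: cooperate → 12(1+β+…+β^3); deviate → 17 + 9(β+…+β^3).
Cooperation is sustained iff (12−9)(β+…+β^3) ≥ 17−12.
β+…+β^3 = 7/9·(1−(7/9)^3)/(1−7/9) = 1.8532, and (17−12)/(12−9) = 1.6667.
1.8532 ≥ 1.6667, so cooperation is sustainable.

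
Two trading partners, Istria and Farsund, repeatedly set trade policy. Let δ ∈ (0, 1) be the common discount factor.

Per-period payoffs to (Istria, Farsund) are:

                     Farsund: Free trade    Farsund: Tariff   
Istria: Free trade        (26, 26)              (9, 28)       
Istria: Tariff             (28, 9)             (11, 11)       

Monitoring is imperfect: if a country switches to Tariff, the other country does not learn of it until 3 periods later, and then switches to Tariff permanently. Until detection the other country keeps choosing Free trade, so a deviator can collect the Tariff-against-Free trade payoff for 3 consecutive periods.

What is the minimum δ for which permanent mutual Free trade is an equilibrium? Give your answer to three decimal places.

0.490

A deviator earns 28 for 3 periods, then 11 forever; cooperating earns 26 forever. Multiplying the IC by (1−δ):
26 ≥ 28(1−δ^3) + 11δ^3, so 17·δ^3 ≥ 2 and δ^3 ≥ 2/17.
δ ≥ (2/17)^(1/3) ≈ 0.490.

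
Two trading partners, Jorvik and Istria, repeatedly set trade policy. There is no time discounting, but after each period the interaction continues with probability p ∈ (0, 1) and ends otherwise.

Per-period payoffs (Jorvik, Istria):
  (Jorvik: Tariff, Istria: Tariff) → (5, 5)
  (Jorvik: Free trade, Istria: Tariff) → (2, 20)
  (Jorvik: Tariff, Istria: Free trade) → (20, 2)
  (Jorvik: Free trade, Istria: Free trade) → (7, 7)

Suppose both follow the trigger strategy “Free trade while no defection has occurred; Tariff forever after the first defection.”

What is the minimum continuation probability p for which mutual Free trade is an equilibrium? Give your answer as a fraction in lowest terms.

Expected cooperation value is 7 + p·7 + p²·7 + … = 7/(1−p); deviation gives 20 + p·5/(1−p).
7 ≥ 20(1−p) + 5p ⇒ 15p ≥ 13 ⇒ p ≥ 13/15.

13/15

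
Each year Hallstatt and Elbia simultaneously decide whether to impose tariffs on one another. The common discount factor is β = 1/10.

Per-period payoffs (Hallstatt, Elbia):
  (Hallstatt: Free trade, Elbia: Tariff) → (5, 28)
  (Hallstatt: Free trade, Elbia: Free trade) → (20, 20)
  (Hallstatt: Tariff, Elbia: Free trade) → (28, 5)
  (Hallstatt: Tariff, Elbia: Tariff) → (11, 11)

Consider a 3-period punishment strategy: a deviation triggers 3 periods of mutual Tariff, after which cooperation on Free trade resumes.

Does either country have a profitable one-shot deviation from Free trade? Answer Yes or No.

Yes

A one-shot deviation gives 28 now, then 11 for 3 periods, then back to 20.
Gain from deviating: (28−20) today; loss: (20−11) in each of the next 3 periods.
No-deviation condition: (20−11)(β+…+β^3) ≥ 28−20, i.e. β+…+β^3 ≥ 8/9.
At β = 1/10: β+…+β^3 = 0.1110 < 0.8889.
So cooperation is not sustainable.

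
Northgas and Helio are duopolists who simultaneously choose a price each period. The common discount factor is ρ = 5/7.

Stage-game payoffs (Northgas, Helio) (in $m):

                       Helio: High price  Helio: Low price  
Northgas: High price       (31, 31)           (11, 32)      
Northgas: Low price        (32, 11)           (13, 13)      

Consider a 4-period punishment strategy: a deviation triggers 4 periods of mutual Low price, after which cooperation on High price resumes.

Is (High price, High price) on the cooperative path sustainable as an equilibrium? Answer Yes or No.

A one-shot deviation gives 32 now, then 13 for 4 periods, then back to 31.
Gain from deviating: (32−31) today; loss: (31−13) in each of the next 4 periods.
No-deviation condition: (31−13)(ρ+…+ρ^4) ≥ 32−31, i.e. ρ+…+ρ^4 ≥ 1/18.
At ρ = 5/7: ρ+…+ρ^4 = 1.8492 ≥ 0.0556.
So cooperation is sustainable.

Yes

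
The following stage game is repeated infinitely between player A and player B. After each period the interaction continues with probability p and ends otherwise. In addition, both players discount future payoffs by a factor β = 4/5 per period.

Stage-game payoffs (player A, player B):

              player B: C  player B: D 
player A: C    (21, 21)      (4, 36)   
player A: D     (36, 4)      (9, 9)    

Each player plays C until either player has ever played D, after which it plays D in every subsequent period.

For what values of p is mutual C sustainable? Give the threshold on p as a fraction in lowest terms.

25/36

Expected continuation weight on next period's payoff is β·p = 4/5·p, which plays the role of the discount factor.
Cooperation requires 4/5·p ≥ (36−21)/(36−9) = 5/9, hence p ≥ 25/36.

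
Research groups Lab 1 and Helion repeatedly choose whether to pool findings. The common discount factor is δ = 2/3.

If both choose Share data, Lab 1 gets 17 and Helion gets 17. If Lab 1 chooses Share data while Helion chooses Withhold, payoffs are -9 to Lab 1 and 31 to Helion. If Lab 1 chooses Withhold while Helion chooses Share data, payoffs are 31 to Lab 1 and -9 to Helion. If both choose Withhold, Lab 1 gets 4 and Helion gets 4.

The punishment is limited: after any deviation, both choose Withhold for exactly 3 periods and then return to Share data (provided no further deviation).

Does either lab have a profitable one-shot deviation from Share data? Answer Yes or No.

No

Comparing payoff streams over the 4 periods until play realigns: cooperate → 17(1+δ+…+δ^3); deviate → 31 + 4(δ+…+δ^3).
Cooperation is sustained iff (17−4)(δ+…+δ^3) ≥ 31−17.
δ+…+δ^3 = 2/3·(1−(2/3)^3)/(1−2/3) = 1.4074, and (31−17)/(17−4) = 1.0769.
1.4074 ≥ 1.0769, so cooperation is sustainable.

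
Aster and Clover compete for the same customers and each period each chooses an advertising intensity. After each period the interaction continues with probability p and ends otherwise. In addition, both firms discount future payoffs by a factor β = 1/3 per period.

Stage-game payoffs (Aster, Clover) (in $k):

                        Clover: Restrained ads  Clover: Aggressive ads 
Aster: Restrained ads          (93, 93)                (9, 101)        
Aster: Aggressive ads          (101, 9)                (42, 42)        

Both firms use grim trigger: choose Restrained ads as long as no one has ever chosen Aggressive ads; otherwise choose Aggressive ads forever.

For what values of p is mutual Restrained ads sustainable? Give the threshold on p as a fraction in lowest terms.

24/59

With continuation probability p and discount β, the effective per-period discount factor is βp.
Grim-trigger IC: βp ≥ (101−93)/(101−42) = 8/59.
So p ≥ (8/59)/(1/3) = 24/59.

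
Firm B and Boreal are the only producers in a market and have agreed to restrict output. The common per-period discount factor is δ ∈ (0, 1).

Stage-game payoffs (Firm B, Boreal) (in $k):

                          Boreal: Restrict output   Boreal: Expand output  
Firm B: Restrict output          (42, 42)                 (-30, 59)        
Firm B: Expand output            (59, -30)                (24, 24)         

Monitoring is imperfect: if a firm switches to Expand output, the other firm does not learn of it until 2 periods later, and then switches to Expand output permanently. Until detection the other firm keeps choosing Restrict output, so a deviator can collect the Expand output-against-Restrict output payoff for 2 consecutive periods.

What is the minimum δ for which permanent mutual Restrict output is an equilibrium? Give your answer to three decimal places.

0.697

Deviating for the 2 undetected periods gains 59−42 = 17 per period over cooperation, then loses 42−24 = 18 per period forever once punishment starts.
Gain: 17(1 + δ + … + δ^1); loss: 18·δ^2/(1−δ).
No profitable deviation ⇔ 17(1−δ^2) ≤ 18·δ^2, i.e. δ^2 ≥ 17/(17+18) = 17/35.
Hence δ ≥ (17/35)^(1/2) ≈ 0.697.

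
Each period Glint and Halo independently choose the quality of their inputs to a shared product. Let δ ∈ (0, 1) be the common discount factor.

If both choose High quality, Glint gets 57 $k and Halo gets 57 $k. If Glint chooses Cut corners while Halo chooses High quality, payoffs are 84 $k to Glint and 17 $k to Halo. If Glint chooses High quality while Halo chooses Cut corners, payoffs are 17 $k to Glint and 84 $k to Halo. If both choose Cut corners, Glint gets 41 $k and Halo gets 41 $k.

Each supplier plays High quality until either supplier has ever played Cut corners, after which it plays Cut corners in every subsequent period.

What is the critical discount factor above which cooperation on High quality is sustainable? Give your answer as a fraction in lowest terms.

57/(1−δ) ≥ 84 + 41δ/(1−δ)
57 ≥ 84 − 43δ
δ ≥ 27/43.

27/43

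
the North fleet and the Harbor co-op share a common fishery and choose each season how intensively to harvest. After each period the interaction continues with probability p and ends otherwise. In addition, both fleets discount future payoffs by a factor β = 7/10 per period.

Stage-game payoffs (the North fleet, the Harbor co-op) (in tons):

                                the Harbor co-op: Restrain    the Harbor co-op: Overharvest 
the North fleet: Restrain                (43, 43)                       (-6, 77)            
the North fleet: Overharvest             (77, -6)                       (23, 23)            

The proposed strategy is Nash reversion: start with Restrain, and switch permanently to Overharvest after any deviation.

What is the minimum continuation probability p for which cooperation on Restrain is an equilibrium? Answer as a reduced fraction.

170/189

Expected continuation weight on next period's payoff is β·p = 7/10·p, which plays the role of the discount factor.
Cooperation requires 7/10·p ≥ (77−43)/(77−23) = 17/27, hence p ≥ 170/189.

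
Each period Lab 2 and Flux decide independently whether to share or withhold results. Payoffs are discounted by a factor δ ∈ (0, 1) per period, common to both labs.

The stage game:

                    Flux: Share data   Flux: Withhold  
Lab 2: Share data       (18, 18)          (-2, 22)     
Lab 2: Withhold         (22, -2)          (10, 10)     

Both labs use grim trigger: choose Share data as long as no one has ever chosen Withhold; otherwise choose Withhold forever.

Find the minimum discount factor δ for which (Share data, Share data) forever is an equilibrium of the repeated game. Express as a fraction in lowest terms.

18/(1−δ) ≥ 22 + 10δ/(1−δ)
18 ≥ 22 − 12δ
δ ≥ 4/12 = 1/3.

1/3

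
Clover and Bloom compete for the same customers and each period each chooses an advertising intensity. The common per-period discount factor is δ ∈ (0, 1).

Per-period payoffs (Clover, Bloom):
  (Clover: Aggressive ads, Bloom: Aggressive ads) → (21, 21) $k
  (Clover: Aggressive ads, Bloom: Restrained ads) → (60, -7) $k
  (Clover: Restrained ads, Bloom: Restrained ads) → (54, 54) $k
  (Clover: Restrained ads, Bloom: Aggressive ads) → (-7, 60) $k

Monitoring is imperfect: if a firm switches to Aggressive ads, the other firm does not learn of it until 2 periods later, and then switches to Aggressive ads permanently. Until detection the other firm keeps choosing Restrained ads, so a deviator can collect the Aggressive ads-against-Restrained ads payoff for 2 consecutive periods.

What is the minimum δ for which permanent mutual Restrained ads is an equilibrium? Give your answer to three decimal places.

Deviating for the 2 undetected periods gains 60−54 = 6 per period over cooperation, then loses 54−21 = 33 per period forever once punishment starts.
Gain: 6(1 + δ + … + δ^1); loss: 33·δ^2/(1−δ).
No profitable deviation ⇔ 6(1−δ^2) ≤ 33·δ^2, i.e. δ^2 ≥ 6/(6+33) = 2/13.
Hence δ ≥ (2/13)^(1/2) ≈ 0.392.

0.392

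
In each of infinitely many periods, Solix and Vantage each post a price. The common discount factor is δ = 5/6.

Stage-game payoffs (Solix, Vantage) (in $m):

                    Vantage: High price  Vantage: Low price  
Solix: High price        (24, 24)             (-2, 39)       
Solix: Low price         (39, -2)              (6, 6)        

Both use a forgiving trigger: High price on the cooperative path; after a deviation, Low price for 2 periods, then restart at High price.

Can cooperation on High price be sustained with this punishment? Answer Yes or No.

Yes

Comparing payoff streams over the 3 periods until play realigns: cooperate → 24(1+δ+…+δ^2); deviate → 39 + 6(δ+…+δ^2).
Cooperation is sustained iff (24−6)(δ+…+δ^2) ≥ 39−24.
δ+…+δ^2 = 5/6·(1−(5/6)^2)/(1−5/6) = 1.5278, and (39−24)/(24−6) = 0.8333.
1.5278 ≥ 0.8333, so cooperation is sustainable.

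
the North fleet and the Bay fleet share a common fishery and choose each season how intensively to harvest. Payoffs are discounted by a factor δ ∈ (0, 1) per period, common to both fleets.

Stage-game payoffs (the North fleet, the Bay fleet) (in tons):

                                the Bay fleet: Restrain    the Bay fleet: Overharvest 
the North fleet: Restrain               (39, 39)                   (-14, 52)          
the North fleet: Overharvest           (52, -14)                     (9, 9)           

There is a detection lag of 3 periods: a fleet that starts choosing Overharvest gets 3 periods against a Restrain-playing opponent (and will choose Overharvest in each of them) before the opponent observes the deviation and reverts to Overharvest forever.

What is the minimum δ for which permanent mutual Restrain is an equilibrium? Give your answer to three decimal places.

0.671

A deviator earns 52 for 3 periods, then 9 forever; cooperating earns 39 forever. Multiplying the IC by (1−δ):
39 ≥ 52(1−δ^3) + 9δ^3, so 43·δ^3 ≥ 13 and δ^3 ≥ 13/43.
δ ≥ (13/43)^(1/3) ≈ 0.671.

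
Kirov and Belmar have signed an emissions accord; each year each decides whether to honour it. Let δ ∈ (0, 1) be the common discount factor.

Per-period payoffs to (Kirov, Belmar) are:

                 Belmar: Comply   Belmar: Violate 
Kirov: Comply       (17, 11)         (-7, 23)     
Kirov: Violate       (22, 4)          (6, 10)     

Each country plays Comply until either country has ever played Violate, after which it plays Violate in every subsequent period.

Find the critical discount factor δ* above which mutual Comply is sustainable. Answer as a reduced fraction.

Kirov: cooperation gives 17 each period; deviation gives 22 once then 6 forever.
  17/(1−δ) ≥ 22 + 6δ/(1−δ) ⇒ δ ≥ 5/16.
Belmar: cooperation gives 11 each period; deviation gives 23 once then 10 forever.
  δ ≥ 12/13.
Both must hold, so the binding constraint is Belmar's: δ ≥ 12/13.

12/13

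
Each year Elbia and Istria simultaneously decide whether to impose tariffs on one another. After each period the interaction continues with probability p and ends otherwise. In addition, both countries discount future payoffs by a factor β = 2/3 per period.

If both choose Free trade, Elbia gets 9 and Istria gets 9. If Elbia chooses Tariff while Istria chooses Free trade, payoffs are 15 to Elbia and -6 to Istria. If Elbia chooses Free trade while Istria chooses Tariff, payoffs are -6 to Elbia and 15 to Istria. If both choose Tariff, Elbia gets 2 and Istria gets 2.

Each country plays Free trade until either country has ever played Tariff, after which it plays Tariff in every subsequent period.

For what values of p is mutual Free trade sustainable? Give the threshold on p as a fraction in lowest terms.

9/13

With continuation probability p and discount β, the effective per-period discount factor is βp.
Grim-trigger IC: βp ≥ (15−9)/(15−2) = 6/13.
So p ≥ (6/13)/(2/3) = 9/13.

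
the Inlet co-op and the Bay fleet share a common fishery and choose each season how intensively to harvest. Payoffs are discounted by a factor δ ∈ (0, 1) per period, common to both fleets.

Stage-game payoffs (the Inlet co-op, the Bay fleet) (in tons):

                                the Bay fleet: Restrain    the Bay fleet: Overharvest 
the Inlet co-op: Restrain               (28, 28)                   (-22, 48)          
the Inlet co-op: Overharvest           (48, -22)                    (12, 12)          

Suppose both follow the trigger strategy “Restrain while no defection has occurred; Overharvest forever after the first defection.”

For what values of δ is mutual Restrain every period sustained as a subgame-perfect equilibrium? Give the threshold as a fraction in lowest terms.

5/9

Cooperation forever yields 28 each period: 28/(1−δ).
Deviating yields 48 once, then 12 forever: 48 + 12δ/(1−δ).
No profitable deviation requires 28/(1−δ) ≥ 48 + 12δ/(1−δ).
Multiplying by (1−δ): 28 ≥ 48(1−δ) + 12δ = 48 − 36δ.
So 36δ ≥ 20, i.e. δ ≥ 20/36 = 5/9.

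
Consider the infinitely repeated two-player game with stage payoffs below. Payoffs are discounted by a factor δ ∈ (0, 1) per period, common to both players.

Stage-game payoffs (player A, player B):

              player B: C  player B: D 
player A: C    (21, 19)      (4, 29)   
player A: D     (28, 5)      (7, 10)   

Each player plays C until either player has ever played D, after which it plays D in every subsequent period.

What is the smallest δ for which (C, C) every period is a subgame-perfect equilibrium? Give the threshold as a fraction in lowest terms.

10/19

For player A: deviation gain 28−21 = 7, per-period punishment loss 21−7 = 14. IC gives δ ≥ 7/21 = 1/3.
For player B: gain 10, loss 9 per period, so δ ≥ 10/19.
The tighter constraint is player B's, so cooperation needs δ ≥ 10/19.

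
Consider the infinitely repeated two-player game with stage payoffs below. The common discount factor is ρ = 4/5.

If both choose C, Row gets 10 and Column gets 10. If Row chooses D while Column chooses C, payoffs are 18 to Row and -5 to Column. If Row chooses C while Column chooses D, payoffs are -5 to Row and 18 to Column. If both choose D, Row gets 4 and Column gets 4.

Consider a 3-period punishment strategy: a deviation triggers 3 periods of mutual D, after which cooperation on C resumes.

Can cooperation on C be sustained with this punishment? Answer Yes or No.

IC: ρ+…+ρ^3 ≥ (18−10)/(10−4) = 4/3.
At ρ = 4/5: partial sum = 1.9520 ≥ 1.3333. Cooperation sustainable.

Yes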